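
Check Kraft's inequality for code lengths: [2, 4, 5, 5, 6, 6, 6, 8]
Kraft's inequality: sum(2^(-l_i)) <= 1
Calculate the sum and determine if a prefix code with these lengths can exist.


Sum = 2^(-2) + 2^(-4) + 2^(-5) + 2^(-5) + 2^(-6) + 2^(-6) + 2^(-6) + 2^(-8)
    = 0.25 + 0.0625 + 0.03125 + 0.03125 + 0.015625 + 0.015625 + 0.015625 + 0.00390625
    = 109/256 = 0.42578125
Since 0.42578125 <= 1, Kraft's inequality IS satisfied.
A prefix code with these lengths CAN exist.

Kraft sum = 0.42578125. Satisfied.


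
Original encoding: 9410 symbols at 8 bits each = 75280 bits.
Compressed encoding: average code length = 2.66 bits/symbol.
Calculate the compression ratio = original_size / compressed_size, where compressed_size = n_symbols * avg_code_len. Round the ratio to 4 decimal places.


original_size = n_symbols * orig_bits = 9410 * 8 = 75280 bits
compressed_size = n_symbols * avg_code_len = 9410 * 2.66 = 25030.6 bits
ratio = original_size / compressed_size = 75280 / 25030.6 = 3.0075

Compression ratio = 3.0075


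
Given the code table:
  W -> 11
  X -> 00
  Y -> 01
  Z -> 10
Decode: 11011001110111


Decoding:
11 -> W
01 -> Y
10 -> Z
01 -> Y
11 -> W
01 -> Y
11 -> W


Result: WYZYWYW


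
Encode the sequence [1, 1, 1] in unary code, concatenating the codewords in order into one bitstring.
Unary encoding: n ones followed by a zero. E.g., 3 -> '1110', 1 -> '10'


Encode each number as n ones followed by a terminating 0:
  1 -> 10 (2 bits)
  1 -> 10 (2 bits)
  1 -> 10 (2 bits)
Total length = 2 + 2 + 2 = 6 bits.

Unary([1, 1, 1]) = 101010 (6 bits)


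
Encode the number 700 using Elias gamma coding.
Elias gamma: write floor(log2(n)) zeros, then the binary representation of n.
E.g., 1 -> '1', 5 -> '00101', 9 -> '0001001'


num_bits = floor(log2(700)) + 1 = 10
leading_zeros = num_bits - 1 = 9
binary(700) = 1010111100

Elias gamma(700) = '000000000' + '1010111100' = 0000000001010111100 (19 bits)


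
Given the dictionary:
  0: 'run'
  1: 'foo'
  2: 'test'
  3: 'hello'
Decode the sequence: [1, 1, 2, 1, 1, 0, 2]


Look up each index in the dictionary:
  1 -> 'foo'
  1 -> 'foo'
  2 -> 'test'
  1 -> 'foo'
  1 -> 'foo'
  0 -> 'run'
  2 -> 'test'

Decoded: "foo foo test foo foo run test"


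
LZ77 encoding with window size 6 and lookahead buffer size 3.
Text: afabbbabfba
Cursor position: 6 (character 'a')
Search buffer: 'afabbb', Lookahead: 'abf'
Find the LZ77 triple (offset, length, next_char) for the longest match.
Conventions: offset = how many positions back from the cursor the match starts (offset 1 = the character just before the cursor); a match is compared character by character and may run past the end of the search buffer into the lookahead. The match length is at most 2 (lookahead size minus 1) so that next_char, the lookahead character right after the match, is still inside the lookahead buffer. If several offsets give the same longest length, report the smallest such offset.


Try each offset into the search buffer:
  offset=1 (pos 5, char 'b'): match length 0
  offset=2 (pos 4, char 'b'): match length 0
  offset=3 (pos 3, char 'b'): match length 0
  offset=4 (pos 2, char 'a'): match length 2
  offset=5 (pos 1, char 'f'): match length 0
  offset=6 (pos 0, char 'a'): match length 1
Longest match has length 2 at offset 4.
next_char = character at position 6 + 2 = 8 -> 'f'

Best match: offset=4, length=2 (matching 'ab' starting at position 2)
LZ77 triple: (4, 2, 'f')


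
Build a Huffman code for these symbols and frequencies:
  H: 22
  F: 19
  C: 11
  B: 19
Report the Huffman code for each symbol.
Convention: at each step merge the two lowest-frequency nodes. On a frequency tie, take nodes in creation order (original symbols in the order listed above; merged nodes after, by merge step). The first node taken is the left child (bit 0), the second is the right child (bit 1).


Huffman tree construction:
Step 1: Merge C(11) + F(19) = 30
Step 2: Merge B(19) + H(22) = 41
Step 3: Merge (C+F)(30) + (B+H)(41) = 71
Read each symbol's code off the tree from the root (left child = 0, right child = 1).

Codes:
  H: 11 (length 2)
  F: 01 (length 2)
  C: 00 (length 2)
  B: 10 (length 2)
Average code length: 142/71 = 2.0000 bits/symbol


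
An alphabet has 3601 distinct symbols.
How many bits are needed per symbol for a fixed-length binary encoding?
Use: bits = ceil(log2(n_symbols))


log2(3601) = 11.8142
Bracket: 2^11 = 2048 < 3601 <= 2^12 = 4096
So ceil(log2(3601)) = 12

bits = ceil(log2(3601)) = ceil(11.8142) = 12 bits


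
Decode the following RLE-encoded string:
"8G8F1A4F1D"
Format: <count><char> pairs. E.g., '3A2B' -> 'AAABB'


Expanding each <count><char> pair:
  8G -> 'GGGGGGGG'
  8F -> 'FFFFFFFF'
  1A -> 'A'
  4F -> 'FFFF'
  1D -> 'D'

Decoded = GGGGGGGGFFFFFFFFAFFFFD


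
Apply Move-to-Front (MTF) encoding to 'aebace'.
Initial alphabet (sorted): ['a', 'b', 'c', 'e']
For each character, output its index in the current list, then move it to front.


MTF encoding:
'a': index 0 in ['a', 'b', 'c', 'e'] -> ['a', 'b', 'c', 'e']
'e': index 3 in ['a', 'b', 'c', 'e'] -> ['e', 'a', 'b', 'c']
'b': index 2 in ['e', 'a', 'b', 'c'] -> ['b', 'e', 'a', 'c']
'a': index 2 in ['b', 'e', 'a', 'c'] -> ['a', 'b', 'e', 'c']
'c': index 3 in ['a', 'b', 'e', 'c'] -> ['c', 'a', 'b', 'e']
'e': index 3 in ['c', 'a', 'b', 'e'] -> ['e', 'c', 'a', 'b']


Output: [0, 3, 2, 2, 3, 3]


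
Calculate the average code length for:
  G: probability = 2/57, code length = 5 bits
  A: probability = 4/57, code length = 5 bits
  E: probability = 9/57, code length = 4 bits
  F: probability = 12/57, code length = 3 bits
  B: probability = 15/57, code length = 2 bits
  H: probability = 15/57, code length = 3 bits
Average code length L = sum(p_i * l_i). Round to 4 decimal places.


Weighted contributions p_i * l_i:
  G: (2/57) * 5 = 10/57
  A: (4/57) * 5 = 20/57
  E: (9/57) * 4 = 36/57
  F: (12/57) * 3 = 36/57
  B: (15/57) * 2 = 30/57
  H: (15/57) * 3 = 45/57
Sum = (10 + 20 + 36 + 36 + 30 + 45)/57 = 177/57

L = 177/57 = 3.1053 bits/symbol


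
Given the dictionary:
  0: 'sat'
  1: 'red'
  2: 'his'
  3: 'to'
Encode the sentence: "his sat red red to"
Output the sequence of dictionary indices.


Look up each word in the dictionary:
  'his' -> 2
  'sat' -> 0
  'red' -> 1
  'red' -> 1
  'to' -> 3

Encoded: [2, 0, 1, 1, 3]


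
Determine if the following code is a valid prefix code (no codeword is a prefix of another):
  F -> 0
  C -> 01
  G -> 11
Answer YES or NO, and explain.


Checking each pair (does one codeword prefix another?):
  F='0' vs C='01': prefix -- VIOLATION

NO -- this is NOT a valid prefix code. F (0) is a prefix of C (01).


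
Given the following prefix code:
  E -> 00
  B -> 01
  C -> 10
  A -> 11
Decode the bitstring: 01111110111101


Decoding step by step:
Bits 01 -> B
Bits 11 -> A
Bits 11 -> A
Bits 10 -> C
Bits 11 -> A
Bits 11 -> A
Bits 01 -> B


Decoded message: BAACAAB


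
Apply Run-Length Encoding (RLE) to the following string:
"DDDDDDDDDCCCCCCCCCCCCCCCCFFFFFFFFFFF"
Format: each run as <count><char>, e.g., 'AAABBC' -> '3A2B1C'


Scanning runs left to right:
  i=0: run of 'D' x 9 -> '9D'
  i=9: run of 'C' x 16 -> '16C'
  i=25: run of 'F' x 11 -> '11F'

RLE = 9D16C11F


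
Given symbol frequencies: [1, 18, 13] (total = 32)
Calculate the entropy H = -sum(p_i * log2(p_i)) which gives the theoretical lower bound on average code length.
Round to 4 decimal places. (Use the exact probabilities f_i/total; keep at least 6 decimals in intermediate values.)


Per-symbol terms -p_i * log2(p_i) with p_i = f_i/32:
  p = 1/32 = 0.031250: log2(p) = -5.000000, -p*log2(p) = 0.156250
  p = 18/32 = 0.562500: log2(p) = -0.830075, -p*log2(p) = 0.466917
  p = 13/32 = 0.406250: log2(p) = -1.299560, -p*log2(p) = 0.527946
H = 0.156250 + 0.466917 + 0.527946 = 1.151113

H = 1.1511 bits/symbol


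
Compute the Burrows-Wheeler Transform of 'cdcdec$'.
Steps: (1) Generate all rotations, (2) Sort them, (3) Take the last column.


Rotations (sorted):
  0: $cdcdec -> last char: c
  1: c$cdcde -> last char: e
  2: cdcdec$ -> last char: $
  3: cdec$cd -> last char: d
  4: dcdec$c -> last char: c
  5: dec$cdc -> last char: c
  6: ec$cdcd -> last char: d


BWT = ce$dccd


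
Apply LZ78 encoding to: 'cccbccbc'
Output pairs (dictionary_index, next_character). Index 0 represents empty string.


LZ78 encoding steps:
Dictionary: {0: ''}
Step 1: w='' (idx 0), next='c' -> output (0, 'c'), add 'c' as idx 1
Step 2: w='c' (idx 1), next='c' -> output (1, 'c'), add 'cc' as idx 2
Step 3: w='' (idx 0), next='b' -> output (0, 'b'), add 'b' as idx 3
Step 4: w='cc' (idx 2), next='b' -> output (2, 'b'), add 'ccb' as idx 4
Step 5: w='c' (idx 1), end of input -> output (1, '')


Encoded: [(0, 'c'), (1, 'c'), (0, 'b'), (2, 'b'), (1, '')]


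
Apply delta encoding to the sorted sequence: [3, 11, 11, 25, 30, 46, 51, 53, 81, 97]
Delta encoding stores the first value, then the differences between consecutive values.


First value: 3
Deltas:
  11 - 3 = 8
  11 - 11 = 0
  25 - 11 = 14
  30 - 25 = 5
  46 - 30 = 16
  51 - 46 = 5
  53 - 51 = 2
  81 - 53 = 28
  97 - 81 = 16


Delta encoded: [3, 8, 0, 14, 5, 16, 5, 2, 28, 16]


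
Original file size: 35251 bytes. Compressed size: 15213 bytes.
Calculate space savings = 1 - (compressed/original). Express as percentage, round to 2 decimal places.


ratio = compressed/original = 15213/35251 = 0.431562
savings = 1 - ratio = 1 - 0.431562 = 0.568438
as a percentage: 0.568438 * 100 = 56.84%

Space savings = 1 - 15213/35251 = 56.84%


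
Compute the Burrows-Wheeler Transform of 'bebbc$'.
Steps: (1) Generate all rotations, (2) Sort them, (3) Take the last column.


Rotations (sorted):
  0: $bebbc -> last char: c
  1: bbc$be -> last char: e
  2: bc$beb -> last char: b
  3: bebbc$ -> last char: $
  4: c$bebb -> last char: b
  5: ebbc$b -> last char: b


BWT = ceb$bb


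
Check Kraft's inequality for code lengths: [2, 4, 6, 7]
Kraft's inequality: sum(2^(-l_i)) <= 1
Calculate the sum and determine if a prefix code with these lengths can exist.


Sum = 2^(-2) + 2^(-4) + 2^(-6) + 2^(-7)
    = 0.25 + 0.0625 + 0.015625 + 0.0078125
    = 43/128 = 0.3359375
Since 0.3359375 <= 1, Kraft's inequality IS satisfied.
A prefix code with these lengths CAN exist.

Kraft sum = 0.3359375. Satisfied.


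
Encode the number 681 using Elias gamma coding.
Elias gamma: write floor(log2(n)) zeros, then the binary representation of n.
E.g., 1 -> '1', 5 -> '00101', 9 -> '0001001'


num_bits = floor(log2(681)) + 1 = 10
leading_zeros = num_bits - 1 = 9
binary(681) = 1010101001

Elias gamma(681) = '000000000' + '1010101001' = 0000000001010101001 (19 bits)


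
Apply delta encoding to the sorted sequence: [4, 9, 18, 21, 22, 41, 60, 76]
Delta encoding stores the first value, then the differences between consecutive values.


First value: 4
Deltas:
  9 - 4 = 5
  18 - 9 = 9
  21 - 18 = 3
  22 - 21 = 1
  41 - 22 = 19
  60 - 41 = 19
  76 - 60 = 16


Delta encoded: [4, 5, 9, 3, 1, 19, 19, 16]


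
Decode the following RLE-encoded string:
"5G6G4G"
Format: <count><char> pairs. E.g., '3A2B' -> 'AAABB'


Expanding each <count><char> pair:
  5G -> 'GGGGG'
  6G -> 'GGGGGG'
  4G -> 'GGGG'

Decoded = GGGGGGGGGGGGGGG


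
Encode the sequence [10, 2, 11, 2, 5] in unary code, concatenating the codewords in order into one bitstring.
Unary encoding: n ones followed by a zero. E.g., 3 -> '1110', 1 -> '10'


Encode each number as n ones followed by a terminating 0:
  10 -> 11111111110 (11 bits)
  2 -> 110 (3 bits)
  11 -> 111111111110 (12 bits)
  2 -> 110 (3 bits)
  5 -> 111110 (6 bits)
Total length = 11 + 3 + 12 + 3 + 6 = 35 bits.

Unary([10, 2, 11, 2, 5]) = 11111111110110111111111110110111110 (35 bits)


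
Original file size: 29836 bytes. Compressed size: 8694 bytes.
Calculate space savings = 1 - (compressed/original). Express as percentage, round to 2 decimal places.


ratio = compressed/original = 8694/29836 = 0.291393
savings = 1 - ratio = 1 - 0.291393 = 0.708607
as a percentage: 0.708607 * 100 = 70.86%

Space savings = 1 - 8694/29836 = 70.86%


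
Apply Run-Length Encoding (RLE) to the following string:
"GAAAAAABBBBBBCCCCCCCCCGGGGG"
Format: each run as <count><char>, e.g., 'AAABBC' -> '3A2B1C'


Scanning runs left to right:
  i=0: run of 'G' x 1 -> '1G'
  i=1: run of 'A' x 6 -> '6A'
  i=7: run of 'B' x 6 -> '6B'
  i=13: run of 'C' x 9 -> '9C'
  i=22: run of 'G' x 5 -> '5G'

RLE = 1G6A6B9C5G


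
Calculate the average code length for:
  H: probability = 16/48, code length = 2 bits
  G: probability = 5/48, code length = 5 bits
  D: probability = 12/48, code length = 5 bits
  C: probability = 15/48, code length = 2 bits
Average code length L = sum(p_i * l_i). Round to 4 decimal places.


Weighted contributions p_i * l_i:
  H: (16/48) * 2 = 32/48
  G: (5/48) * 5 = 25/48
  D: (12/48) * 5 = 60/48
  C: (15/48) * 2 = 30/48
Sum = (32 + 25 + 60 + 30)/48 = 147/48

L = 147/48 = 3.0625 bits/symbol


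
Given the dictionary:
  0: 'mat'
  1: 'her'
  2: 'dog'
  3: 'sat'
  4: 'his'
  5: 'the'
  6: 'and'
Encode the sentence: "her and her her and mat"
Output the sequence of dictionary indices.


Look up each word in the dictionary:
  'her' -> 1
  'and' -> 6
  'her' -> 1
  'her' -> 1
  'and' -> 6
  'mat' -> 0

Encoded: [1, 6, 1, 1, 6, 0]


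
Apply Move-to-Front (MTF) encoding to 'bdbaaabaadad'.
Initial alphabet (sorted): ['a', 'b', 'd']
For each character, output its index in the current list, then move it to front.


MTF encoding:
'b': index 1 in ['a', 'b', 'd'] -> ['b', 'a', 'd']
'd': index 2 in ['b', 'a', 'd'] -> ['d', 'b', 'a']
'b': index 1 in ['d', 'b', 'a'] -> ['b', 'd', 'a']
'a': index 2 in ['b', 'd', 'a'] -> ['a', 'b', 'd']
'a': index 0 in ['a', 'b', 'd'] -> ['a', 'b', 'd']
'a': index 0 in ['a', 'b', 'd'] -> ['a', 'b', 'd']
'b': index 1 in ['a', 'b', 'd'] -> ['b', 'a', 'd']
'a': index 1 in ['b', 'a', 'd'] -> ['a', 'b', 'd']
'a': index 0 in ['a', 'b', 'd'] -> ['a', 'b', 'd']
'd': index 2 in ['a', 'b', 'd'] -> ['d', 'a', 'b']
'a': index 1 in ['d', 'a', 'b'] -> ['a', 'd', 'b']
'd': index 1 in ['a', 'd', 'b'] -> ['d', 'a', 'b']


Output: [1, 2, 1, 2, 0, 0, 1, 1, 0, 2, 1, 1]


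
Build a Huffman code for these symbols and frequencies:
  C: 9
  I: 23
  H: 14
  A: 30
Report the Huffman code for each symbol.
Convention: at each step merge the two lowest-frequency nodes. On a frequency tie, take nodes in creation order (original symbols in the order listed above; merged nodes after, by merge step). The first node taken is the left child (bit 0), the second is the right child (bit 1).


Huffman tree construction:
Step 1: Merge C(9) + H(14) = 23
Step 2: Merge I(23) + (C+H)(23) = 46
Step 3: Merge A(30) + (I+(C+H))(46) = 76
Read each symbol's code off the tree from the root (left child = 0, right child = 1).

Codes:
  C: 110 (length 3)
  I: 10 (length 2)
  H: 111 (length 3)
  A: 0 (length 1)
Average code length: 145/76 = 1.9079 bits/symbol


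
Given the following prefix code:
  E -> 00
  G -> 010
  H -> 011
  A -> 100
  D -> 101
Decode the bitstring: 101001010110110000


Decoding step by step:
Bits 101 -> D
Bits 00 -> E
Bits 101 -> D
Bits 011 -> H
Bits 011 -> H
Bits 00 -> E
Bits 00 -> E


Decoded message: DEDHHEE


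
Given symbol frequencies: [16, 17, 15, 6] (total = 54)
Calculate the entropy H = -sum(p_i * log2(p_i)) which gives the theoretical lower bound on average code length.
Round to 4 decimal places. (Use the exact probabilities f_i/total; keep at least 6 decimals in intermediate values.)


Per-symbol terms -p_i * log2(p_i) with p_i = f_i/54:
  p = 16/54 = 0.296296: log2(p) = -1.754888, -p*log2(p) = 0.519967
  p = 17/54 = 0.314815: log2(p) = -1.667425, -p*log2(p) = 0.524930
  p = 15/54 = 0.277778: log2(p) = -1.847997, -p*log2(p) = 0.513332
  p = 6/54 = 0.111111: log2(p) = -3.169925, -p*log2(p) = 0.352214
H = 0.519967 + 0.524930 + 0.513332 + 0.352214 = 1.910443

H = 1.9104 bits/symbol


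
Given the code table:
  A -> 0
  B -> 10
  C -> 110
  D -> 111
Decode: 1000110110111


Decoding:
10 -> B
0 -> A
0 -> A
110 -> C
110 -> C
111 -> D


Result: BAACCD


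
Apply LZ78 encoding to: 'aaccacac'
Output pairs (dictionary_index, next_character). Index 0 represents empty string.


LZ78 encoding steps:
Dictionary: {0: ''}
Step 1: w='' (idx 0), next='a' -> output (0, 'a'), add 'a' as idx 1
Step 2: w='a' (idx 1), next='c' -> output (1, 'c'), add 'ac' as idx 2
Step 3: w='' (idx 0), next='c' -> output (0, 'c'), add 'c' as idx 3
Step 4: w='ac' (idx 2), next='a' -> output (2, 'a'), add 'aca' as idx 4
Step 5: w='c' (idx 3), end of input -> output (3, '')


Encoded: [(0, 'a'), (1, 'c'), (0, 'c'), (2, 'a'), (3, '')]


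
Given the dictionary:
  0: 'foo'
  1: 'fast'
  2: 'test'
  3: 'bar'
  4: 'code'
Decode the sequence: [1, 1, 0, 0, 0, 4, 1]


Look up each index in the dictionary:
  1 -> 'fast'
  1 -> 'fast'
  0 -> 'foo'
  0 -> 'foo'
  0 -> 'foo'
  4 -> 'code'
  1 -> 'fast'

Decoded: "fast fast foo foo foo code fast"


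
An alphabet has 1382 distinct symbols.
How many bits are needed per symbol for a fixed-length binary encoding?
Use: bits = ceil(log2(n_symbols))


log2(1382) = 10.4325
Bracket: 2^10 = 1024 < 1382 <= 2^11 = 2048
So ceil(log2(1382)) = 11

bits = ceil(log2(1382)) = ceil(10.4325) = 11 bits


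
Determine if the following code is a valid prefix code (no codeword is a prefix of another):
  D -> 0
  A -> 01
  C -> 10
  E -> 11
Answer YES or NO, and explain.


Checking each pair (does one codeword prefix another?):
  D='0' vs A='01': prefix -- VIOLATION

NO -- this is NOT a valid prefix code. D (0) is a prefix of A (01).


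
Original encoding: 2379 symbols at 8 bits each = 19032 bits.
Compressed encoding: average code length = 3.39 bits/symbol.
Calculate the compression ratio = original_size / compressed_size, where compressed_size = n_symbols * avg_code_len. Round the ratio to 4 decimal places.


original_size = n_symbols * orig_bits = 2379 * 8 = 19032 bits
compressed_size = n_symbols * avg_code_len = 2379 * 3.39 = 8064.81 bits
ratio = original_size / compressed_size = 19032 / 8064.81 = 2.3599

Compression ratio = 2.3599


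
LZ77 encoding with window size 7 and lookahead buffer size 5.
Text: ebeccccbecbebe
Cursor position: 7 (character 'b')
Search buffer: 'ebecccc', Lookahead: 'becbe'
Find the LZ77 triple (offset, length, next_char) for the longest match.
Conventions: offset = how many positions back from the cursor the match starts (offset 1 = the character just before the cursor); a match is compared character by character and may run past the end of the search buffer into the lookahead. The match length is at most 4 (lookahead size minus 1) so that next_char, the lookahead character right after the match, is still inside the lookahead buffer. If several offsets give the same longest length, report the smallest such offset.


Try each offset into the search buffer:
  offset=1 (pos 6, char 'c'): match length 0
  offset=2 (pos 5, char 'c'): match length 0
  offset=3 (pos 4, char 'c'): match length 0
  offset=4 (pos 3, char 'c'): match length 0
  offset=5 (pos 2, char 'e'): match length 0
  offset=6 (pos 1, char 'b'): match length 3
  offset=7 (pos 0, char 'e'): match length 0
Longest match has length 3 at offset 6.
next_char = character at position 7 + 3 = 10 -> 'b'

Best match: offset=6, length=3 (matching 'bec' starting at position 1)
LZ77 triple: (6, 3, 'b')


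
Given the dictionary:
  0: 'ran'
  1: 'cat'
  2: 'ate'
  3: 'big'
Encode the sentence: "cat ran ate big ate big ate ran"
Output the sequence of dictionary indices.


Look up each word in the dictionary:
  'cat' -> 1
  'ran' -> 0
  'ate' -> 2
  'big' -> 3
  'ate' -> 2
  'big' -> 3
  'ate' -> 2
  'ran' -> 0

Encoded: [1, 0, 2, 3, 2, 3, 2, 0]


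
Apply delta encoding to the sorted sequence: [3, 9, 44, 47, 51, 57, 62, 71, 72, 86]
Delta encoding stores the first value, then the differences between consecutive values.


First value: 3
Deltas:
  9 - 3 = 6
  44 - 9 = 35
  47 - 44 = 3
  51 - 47 = 4
  57 - 51 = 6
  62 - 57 = 5
  71 - 62 = 9
  72 - 71 = 1
  86 - 72 = 14


Delta encoded: [3, 6, 35, 3, 4, 6, 5, 9, 1, 14]


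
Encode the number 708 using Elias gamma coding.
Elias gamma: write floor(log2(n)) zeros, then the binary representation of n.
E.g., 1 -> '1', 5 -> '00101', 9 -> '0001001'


num_bits = floor(log2(708)) + 1 = 10
leading_zeros = num_bits - 1 = 9
binary(708) = 1011000100

Elias gamma(708) = '000000000' + '1011000100' = 0000000001011000100 (19 bits)


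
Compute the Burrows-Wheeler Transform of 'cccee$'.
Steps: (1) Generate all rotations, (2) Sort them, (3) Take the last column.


Rotations (sorted):
  0: $cccee -> last char: e
  1: cccee$ -> last char: $
  2: ccee$c -> last char: c
  3: cee$cc -> last char: c
  4: e$ccce -> last char: e
  5: ee$ccc -> last char: c


BWT = e$ccec


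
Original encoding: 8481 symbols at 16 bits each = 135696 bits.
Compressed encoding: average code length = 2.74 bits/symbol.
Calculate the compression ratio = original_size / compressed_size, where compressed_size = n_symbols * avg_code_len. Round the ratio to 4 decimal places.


original_size = n_symbols * orig_bits = 8481 * 16 = 135696 bits
compressed_size = n_symbols * avg_code_len = 8481 * 2.74 = 23237.94 bits
ratio = original_size / compressed_size = 135696 / 23237.94 = 5.8394

Compression ratio = 5.8394


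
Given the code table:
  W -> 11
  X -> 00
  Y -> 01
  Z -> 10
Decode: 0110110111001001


Decoding:
01 -> Y
10 -> Z
11 -> W
01 -> Y
11 -> W
00 -> X
10 -> Z
01 -> Y


Result: YZWYWXZY


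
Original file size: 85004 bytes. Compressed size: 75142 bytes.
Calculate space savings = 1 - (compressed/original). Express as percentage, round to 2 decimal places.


ratio = compressed/original = 75142/85004 = 0.883982
savings = 1 - ratio = 1 - 0.883982 = 0.116018
as a percentage: 0.116018 * 100 = 11.6%

Space savings = 1 - 75142/85004 = 11.6%


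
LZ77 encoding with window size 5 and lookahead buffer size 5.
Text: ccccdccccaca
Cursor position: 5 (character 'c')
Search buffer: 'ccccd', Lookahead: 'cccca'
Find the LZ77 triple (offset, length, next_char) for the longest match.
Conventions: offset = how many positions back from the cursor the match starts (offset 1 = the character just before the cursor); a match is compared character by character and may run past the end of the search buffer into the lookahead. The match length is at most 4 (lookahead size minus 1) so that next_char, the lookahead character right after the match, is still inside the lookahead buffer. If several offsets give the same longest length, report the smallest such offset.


Try each offset into the search buffer:
  offset=1 (pos 4, char 'd'): match length 0
  offset=2 (pos 3, char 'c'): match length 1
  offset=3 (pos 2, char 'c'): match length 2
  offset=4 (pos 1, char 'c'): match length 3
  offset=5 (pos 0, char 'c'): match length 4
Longest match has length 4 at offset 5.
next_char = character at position 5 + 4 = 9 -> 'a'

Best match: offset=5, length=4 (matching 'cccc' starting at position 0)
LZ77 triple: (5, 4, 'a')


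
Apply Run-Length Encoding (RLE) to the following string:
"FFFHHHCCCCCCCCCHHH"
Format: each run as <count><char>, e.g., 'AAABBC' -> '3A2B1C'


Scanning runs left to right:
  i=0: run of 'F' x 3 -> '3F'
  i=3: run of 'H' x 3 -> '3H'
  i=6: run of 'C' x 9 -> '9C'
  i=15: run of 'H' x 3 -> '3H'

RLE = 3F3H9C3H


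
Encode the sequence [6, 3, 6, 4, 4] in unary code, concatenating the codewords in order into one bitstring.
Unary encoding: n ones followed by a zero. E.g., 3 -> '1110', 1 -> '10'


Encode each number as n ones followed by a terminating 0:
  6 -> 1111110 (7 bits)
  3 -> 1110 (4 bits)
  6 -> 1111110 (7 bits)
  4 -> 11110 (5 bits)
  4 -> 11110 (5 bits)
Total length = 7 + 4 + 7 + 5 + 5 = 28 bits.

Unary([6, 3, 6, 4, 4]) = 1111110111011111101111011110 (28 bits)


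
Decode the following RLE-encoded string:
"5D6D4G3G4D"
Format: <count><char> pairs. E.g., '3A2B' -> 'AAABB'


Expanding each <count><char> pair:
  5D -> 'DDDDD'
  6D -> 'DDDDDD'
  4G -> 'GGGG'
  3G -> 'GGG'
  4D -> 'DDDD'

Decoded = DDDDDDDDDDDGGGGGGGDDDD


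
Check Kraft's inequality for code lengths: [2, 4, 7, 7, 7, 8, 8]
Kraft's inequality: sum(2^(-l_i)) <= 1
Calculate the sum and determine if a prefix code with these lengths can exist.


Sum = 2^(-2) + 2^(-4) + 2^(-7) + 2^(-7) + 2^(-7) + 2^(-8) + 2^(-8)
    = 0.25 + 0.0625 + 0.0078125 + 0.0078125 + 0.0078125 + 0.00390625 + 0.00390625
    = 88/256 = 0.34375
Since 0.34375 <= 1, Kraft's inequality IS satisfied.
A prefix code with these lengths CAN exist.

Kraft sum = 0.34375. Satisfied.


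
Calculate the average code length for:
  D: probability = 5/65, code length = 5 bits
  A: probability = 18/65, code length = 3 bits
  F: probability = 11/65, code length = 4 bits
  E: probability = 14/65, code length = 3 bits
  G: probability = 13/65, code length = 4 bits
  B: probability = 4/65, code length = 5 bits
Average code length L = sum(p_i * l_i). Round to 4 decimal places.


Weighted contributions p_i * l_i:
  D: (5/65) * 5 = 25/65
  A: (18/65) * 3 = 54/65
  F: (11/65) * 4 = 44/65
  E: (14/65) * 3 = 42/65
  G: (13/65) * 4 = 52/65
  B: (4/65) * 5 = 20/65
Sum = (25 + 54 + 44 + 42 + 52 + 20)/65 = 237/65

L = 237/65 = 3.6462 bits/symbol


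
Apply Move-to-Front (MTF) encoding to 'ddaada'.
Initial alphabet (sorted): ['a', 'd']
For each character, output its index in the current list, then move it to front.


MTF encoding:
'd': index 1 in ['a', 'd'] -> ['d', 'a']
'd': index 0 in ['d', 'a'] -> ['d', 'a']
'a': index 1 in ['d', 'a'] -> ['a', 'd']
'a': index 0 in ['a', 'd'] -> ['a', 'd']
'd': index 1 in ['a', 'd'] -> ['d', 'a']
'a': index 1 in ['d', 'a'] -> ['a', 'd']


Output: [1, 0, 1, 0, 1, 1]


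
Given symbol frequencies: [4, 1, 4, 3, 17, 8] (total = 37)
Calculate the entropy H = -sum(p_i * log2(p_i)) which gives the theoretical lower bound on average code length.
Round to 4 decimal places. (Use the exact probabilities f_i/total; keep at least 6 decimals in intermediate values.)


Per-symbol terms -p_i * log2(p_i) with p_i = f_i/37:
  p = 4/37 = 0.108108: log2(p) = -3.209453, -p*log2(p) = 0.346968
  p = 1/37 = 0.027027: log2(p) = -5.209453, -p*log2(p) = 0.140796
  p = 4/37 = 0.108108: log2(p) = -3.209453, -p*log2(p) = 0.346968
  p = 3/37 = 0.081081: log2(p) = -3.624491, -p*log2(p) = 0.293878
  p = 17/37 = 0.459459: log2(p) = -1.121991, -p*log2(p) = 0.515509
  p = 8/37 = 0.216216: log2(p) = -2.209453, -p*log2(p) = 0.477720
H = 0.346968 + 0.140796 + 0.346968 + 0.293878 + 0.515509 + 0.477720 = 2.121839

H = 2.1218 bits/symbol


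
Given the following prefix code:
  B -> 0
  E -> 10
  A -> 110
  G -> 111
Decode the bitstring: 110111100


Decoding step by step:
Bits 110 -> A
Bits 111 -> G
Bits 10 -> E
Bits 0 -> B


Decoded message: AGEB


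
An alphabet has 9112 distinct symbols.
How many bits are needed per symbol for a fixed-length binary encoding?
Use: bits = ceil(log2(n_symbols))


log2(9112) = 13.1536
Bracket: 2^13 = 8192 < 9112 <= 2^14 = 16384
So ceil(log2(9112)) = 14

bits = ceil(log2(9112)) = ceil(13.1536) = 14 bits


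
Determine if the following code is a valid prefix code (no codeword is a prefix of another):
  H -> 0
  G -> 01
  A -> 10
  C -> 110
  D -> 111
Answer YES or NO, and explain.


Checking each pair (does one codeword prefix another?):
  H='0' vs G='01': prefix -- VIOLATION

NO -- this is NOT a valid prefix code. H (0) is a prefix of G (01).


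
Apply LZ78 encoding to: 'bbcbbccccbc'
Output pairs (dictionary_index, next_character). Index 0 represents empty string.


LZ78 encoding steps:
Dictionary: {0: ''}
Step 1: w='' (idx 0), next='b' -> output (0, 'b'), add 'b' as idx 1
Step 2: w='b' (idx 1), next='c' -> output (1, 'c'), add 'bc' as idx 2
Step 3: w='b' (idx 1), next='b' -> output (1, 'b'), add 'bb' as idx 3
Step 4: w='' (idx 0), next='c' -> output (0, 'c'), add 'c' as idx 4
Step 5: w='c' (idx 4), next='c' -> output (4, 'c'), add 'cc' as idx 5
Step 6: w='c' (idx 4), next='b' -> output (4, 'b'), add 'cb' as idx 6
Step 7: w='c' (idx 4), end of input -> output (4, '')


Encoded: [(0, 'b'), (1, 'c'), (1, 'b'), (0, 'c'), (4, 'c'), (4, 'b'), (4, '')]


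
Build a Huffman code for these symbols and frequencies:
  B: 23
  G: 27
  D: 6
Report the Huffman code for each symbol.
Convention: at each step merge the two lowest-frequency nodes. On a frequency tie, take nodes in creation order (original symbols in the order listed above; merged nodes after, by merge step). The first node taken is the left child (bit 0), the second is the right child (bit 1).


Huffman tree construction:
Step 1: Merge D(6) + B(23) = 29
Step 2: Merge G(27) + (D+B)(29) = 56
Read each symbol's code off the tree from the root (left child = 0, right child = 1).

Codes:
  B: 11 (length 2)
  G: 0 (length 1)
  D: 10 (length 2)
Average code length: 85/56 = 1.5179 bits/symbol


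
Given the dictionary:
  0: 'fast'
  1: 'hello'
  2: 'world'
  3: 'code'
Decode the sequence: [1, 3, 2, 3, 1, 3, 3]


Look up each index in the dictionary:
  1 -> 'hello'
  3 -> 'code'
  2 -> 'world'
  3 -> 'code'
  1 -> 'hello'
  3 -> 'code'
  3 -> 'code'

Decoded: "hello code world code hello code code"


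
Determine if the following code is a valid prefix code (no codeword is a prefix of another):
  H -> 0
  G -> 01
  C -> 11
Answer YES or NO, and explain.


Checking each pair (does one codeword prefix another?):
  H='0' vs G='01': prefix -- VIOLATION

NO -- this is NOT a valid prefix code. H (0) is a prefix of G (01).


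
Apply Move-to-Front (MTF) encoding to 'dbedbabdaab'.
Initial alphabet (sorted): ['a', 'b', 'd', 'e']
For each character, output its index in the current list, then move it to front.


MTF encoding:
'd': index 2 in ['a', 'b', 'd', 'e'] -> ['d', 'a', 'b', 'e']
'b': index 2 in ['d', 'a', 'b', 'e'] -> ['b', 'd', 'a', 'e']
'e': index 3 in ['b', 'd', 'a', 'e'] -> ['e', 'b', 'd', 'a']
'd': index 2 in ['e', 'b', 'd', 'a'] -> ['d', 'e', 'b', 'a']
'b': index 2 in ['d', 'e', 'b', 'a'] -> ['b', 'd', 'e', 'a']
'a': index 3 in ['b', 'd', 'e', 'a'] -> ['a', 'b', 'd', 'e']
'b': index 1 in ['a', 'b', 'd', 'e'] -> ['b', 'a', 'd', 'e']
'd': index 2 in ['b', 'a', 'd', 'e'] -> ['d', 'b', 'a', 'e']
'a': index 2 in ['d', 'b', 'a', 'e'] -> ['a', 'd', 'b', 'e']
'a': index 0 in ['a', 'd', 'b', 'e'] -> ['a', 'd', 'b', 'e']
'b': index 2 in ['a', 'd', 'b', 'e'] -> ['b', 'a', 'd', 'e']


Output: [2, 2, 3, 2, 2, 3, 1, 2, 2, 0, 2]


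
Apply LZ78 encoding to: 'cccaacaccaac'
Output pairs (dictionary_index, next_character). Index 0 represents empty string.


LZ78 encoding steps:
Dictionary: {0: ''}
Step 1: w='' (idx 0), next='c' -> output (0, 'c'), add 'c' as idx 1
Step 2: w='c' (idx 1), next='c' -> output (1, 'c'), add 'cc' as idx 2
Step 3: w='' (idx 0), next='a' -> output (0, 'a'), add 'a' as idx 3
Step 4: w='a' (idx 3), next='c' -> output (3, 'c'), add 'ac' as idx 4
Step 5: w='ac' (idx 4), next='c' -> output (4, 'c'), add 'acc' as idx 5
Step 6: w='a' (idx 3), next='a' -> output (3, 'a'), add 'aa' as idx 6
Step 7: w='c' (idx 1), end of input -> output (1, '')


Encoded: [(0, 'c'), (1, 'c'), (0, 'a'), (3, 'c'), (4, 'c'), (3, 'a'), (1, '')]


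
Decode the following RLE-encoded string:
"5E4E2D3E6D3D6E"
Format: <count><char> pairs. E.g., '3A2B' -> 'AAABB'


Expanding each <count><char> pair:
  5E -> 'EEEEE'
  4E -> 'EEEE'
  2D -> 'DD'
  3E -> 'EEE'
  6D -> 'DDDDDD'
  3D -> 'DDD'
  6E -> 'EEEEEE'

Decoded = EEEEEEEEEDDEEEDDDDDDDDDEEEEEE


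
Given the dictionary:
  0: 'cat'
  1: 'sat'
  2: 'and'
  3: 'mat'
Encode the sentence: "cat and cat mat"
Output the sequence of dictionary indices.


Look up each word in the dictionary:
  'cat' -> 0
  'and' -> 2
  'cat' -> 0
  'mat' -> 3

Encoded: [0, 2, 0, 3]


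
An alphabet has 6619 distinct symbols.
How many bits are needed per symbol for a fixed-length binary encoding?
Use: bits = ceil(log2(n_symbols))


log2(6619) = 12.6924
Bracket: 2^12 = 4096 < 6619 <= 2^13 = 8192
So ceil(log2(6619)) = 13

bits = ceil(log2(6619)) = ceil(12.6924) = 13 bits


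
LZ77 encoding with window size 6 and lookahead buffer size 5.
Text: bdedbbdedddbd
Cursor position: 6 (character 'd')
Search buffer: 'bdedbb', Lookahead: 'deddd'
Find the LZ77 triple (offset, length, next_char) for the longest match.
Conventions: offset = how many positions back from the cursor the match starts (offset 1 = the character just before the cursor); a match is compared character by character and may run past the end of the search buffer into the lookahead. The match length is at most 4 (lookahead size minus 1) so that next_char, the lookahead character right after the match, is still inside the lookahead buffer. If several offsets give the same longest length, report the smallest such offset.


Try each offset into the search buffer:
  offset=1 (pos 5, char 'b'): match length 0
  offset=2 (pos 4, char 'b'): match length 0
  offset=3 (pos 3, char 'd'): match length 1
  offset=4 (pos 2, char 'e'): match length 0
  offset=5 (pos 1, char 'd'): match length 3
  offset=6 (pos 0, char 'b'): match length 0
Longest match has length 3 at offset 5.
next_char = character at position 6 + 3 = 9 -> 'd'

Best match: offset=5, length=3 (matching 'ded' starting at position 1)
LZ77 triple: (5, 3, 'd')


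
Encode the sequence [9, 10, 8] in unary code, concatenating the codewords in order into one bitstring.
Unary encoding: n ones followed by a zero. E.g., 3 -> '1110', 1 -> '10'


Encode each number as n ones followed by a terminating 0:
  9 -> 1111111110 (10 bits)
  10 -> 11111111110 (11 bits)
  8 -> 111111110 (9 bits)
Total length = 10 + 11 + 9 = 30 bits.

Unary([9, 10, 8]) = 111111111011111111110111111110 (30 bits)


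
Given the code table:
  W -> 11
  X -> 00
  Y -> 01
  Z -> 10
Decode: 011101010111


Decoding:
01 -> Y
11 -> W
01 -> Y
01 -> Y
01 -> Y
11 -> W


Result: YWYYYW


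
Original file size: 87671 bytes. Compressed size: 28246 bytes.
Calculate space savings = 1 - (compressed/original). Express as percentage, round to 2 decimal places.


ratio = compressed/original = 28246/87671 = 0.322182
savings = 1 - ratio = 1 - 0.322182 = 0.677818
as a percentage: 0.677818 * 100 = 67.78%

Space savings = 1 - 28246/87671 = 67.78%


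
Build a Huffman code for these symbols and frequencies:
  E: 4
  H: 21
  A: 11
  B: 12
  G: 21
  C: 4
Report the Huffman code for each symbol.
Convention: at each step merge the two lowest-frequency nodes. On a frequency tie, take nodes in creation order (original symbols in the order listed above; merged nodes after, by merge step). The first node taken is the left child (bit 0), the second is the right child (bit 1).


Huffman tree construction:
Step 1: Merge E(4) + C(4) = 8
Step 2: Merge (E+C)(8) + A(11) = 19
Step 3: Merge B(12) + ((E+C)+A)(19) = 31
Step 4: Merge H(21) + G(21) = 42
Step 5: Merge (B+((E+C)+A))(31) + (H+G)(42) = 73
Read each symbol's code off the tree from the root (left child = 0, right child = 1).

Codes:
  E: 0100 (length 4)
  H: 10 (length 2)
  A: 011 (length 3)
  B: 00 (length 2)
  G: 11 (length 2)
  C: 0101 (length 4)
Average code length: 173/73 = 2.3699 bits/symbol


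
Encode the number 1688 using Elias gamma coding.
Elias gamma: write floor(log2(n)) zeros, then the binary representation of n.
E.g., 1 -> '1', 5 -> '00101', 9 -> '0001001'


num_bits = floor(log2(1688)) + 1 = 11
leading_zeros = num_bits - 1 = 10
binary(1688) = 11010011000

Elias gamma(1688) = '0000000000' + '11010011000' = 000000000011010011000 (21 bits)


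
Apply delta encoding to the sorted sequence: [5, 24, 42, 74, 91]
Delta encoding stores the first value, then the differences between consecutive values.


First value: 5
Deltas:
  24 - 5 = 19
  42 - 24 = 18
  74 - 42 = 32
  91 - 74 = 17


Delta encoded: [5, 19, 18, 32, 17]


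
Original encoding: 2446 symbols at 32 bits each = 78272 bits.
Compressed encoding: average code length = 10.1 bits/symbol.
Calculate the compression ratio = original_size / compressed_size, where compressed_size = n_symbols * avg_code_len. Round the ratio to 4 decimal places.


original_size = n_symbols * orig_bits = 2446 * 32 = 78272 bits
compressed_size = n_symbols * avg_code_len = 2446 * 10.1 = 24704.6 bits
ratio = original_size / compressed_size = 78272 / 24704.6 = 3.1683

Compression ratio = 3.1683


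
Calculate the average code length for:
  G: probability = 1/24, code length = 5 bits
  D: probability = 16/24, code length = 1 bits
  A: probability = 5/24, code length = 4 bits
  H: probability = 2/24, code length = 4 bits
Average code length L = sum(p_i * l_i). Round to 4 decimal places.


Weighted contributions p_i * l_i:
  G: (1/24) * 5 = 5/24
  D: (16/24) * 1 = 16/24
  A: (5/24) * 4 = 20/24
  H: (2/24) * 4 = 8/24
Sum = (5 + 16 + 20 + 8)/24 = 49/24

L = 49/24 = 2.0417 bits/symbol


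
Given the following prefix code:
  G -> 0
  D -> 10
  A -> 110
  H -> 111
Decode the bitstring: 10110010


Decoding step by step:
Bits 10 -> D
Bits 110 -> A
Bits 0 -> G
Bits 10 -> D


Decoded message: DAGD


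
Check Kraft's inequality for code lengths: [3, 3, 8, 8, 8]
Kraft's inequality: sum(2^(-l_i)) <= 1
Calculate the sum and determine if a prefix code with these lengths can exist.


Sum = 2^(-3) + 2^(-3) + 2^(-8) + 2^(-8) + 2^(-8)
    = 0.125 + 0.125 + 0.00390625 + 0.00390625 + 0.00390625
    = 67/256 = 0.26171875
Since 0.26171875 <= 1, Kraft's inequality IS satisfied.
A prefix code with these lengths CAN exist.

Kraft sum = 0.26171875. Satisfied.


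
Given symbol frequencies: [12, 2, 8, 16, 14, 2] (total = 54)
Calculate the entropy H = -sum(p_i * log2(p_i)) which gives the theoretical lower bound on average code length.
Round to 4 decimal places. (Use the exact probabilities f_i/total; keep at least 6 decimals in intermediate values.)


Per-symbol terms -p_i * log2(p_i) with p_i = f_i/54:
  p = 12/54 = 0.222222: log2(p) = -2.169925, -p*log2(p) = 0.482206
  p = 2/54 = 0.037037: log2(p) = -4.754888, -p*log2(p) = 0.176107
  p = 8/54 = 0.148148: log2(p) = -2.754888, -p*log2(p) = 0.408131
  p = 16/54 = 0.296296: log2(p) = -1.754888, -p*log2(p) = 0.519967
  p = 14/54 = 0.259259: log2(p) = -1.947533, -p*log2(p) = 0.504916
  p = 2/54 = 0.037037: log2(p) = -4.754888, -p*log2(p) = 0.176107
H = 0.482206 + 0.176107 + 0.408131 + 0.519967 + 0.504916 + 0.176107 = 2.267434

H = 2.2674 bits/symbol


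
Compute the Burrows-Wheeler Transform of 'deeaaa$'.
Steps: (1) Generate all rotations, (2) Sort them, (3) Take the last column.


Rotations (sorted):
  0: $deeaaa -> last char: a
  1: a$deeaa -> last char: a
  2: aa$deea -> last char: a
  3: aaa$dee -> last char: e
  4: deeaaa$ -> last char: $
  5: eaaa$de -> last char: e
  6: eeaaa$d -> last char: d


BWT = aaae$ed


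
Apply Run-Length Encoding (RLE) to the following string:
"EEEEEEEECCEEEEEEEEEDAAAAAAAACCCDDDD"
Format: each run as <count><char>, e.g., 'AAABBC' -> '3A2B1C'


Scanning runs left to right:
  i=0: run of 'E' x 8 -> '8E'
  i=8: run of 'C' x 2 -> '2C'
  i=10: run of 'E' x 9 -> '9E'
  i=19: run of 'D' x 1 -> '1D'
  i=20: run of 'A' x 8 -> '8A'
  i=28: run of 'C' x 3 -> '3C'
  i=31: run of 'D' x 4 -> '4D'

RLE = 8E2C9E1D8A3C4D


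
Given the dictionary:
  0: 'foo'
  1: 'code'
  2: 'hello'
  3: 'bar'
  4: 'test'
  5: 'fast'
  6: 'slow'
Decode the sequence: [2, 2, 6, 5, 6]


Look up each index in the dictionary:
  2 -> 'hello'
  2 -> 'hello'
  6 -> 'slow'
  5 -> 'fast'
  6 -> 'slow'

Decoded: "hello hello slow fast slow"


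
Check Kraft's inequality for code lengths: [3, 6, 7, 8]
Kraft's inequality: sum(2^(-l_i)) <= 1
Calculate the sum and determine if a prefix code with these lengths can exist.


Sum = 2^(-3) + 2^(-6) + 2^(-7) + 2^(-8)
    = 0.125 + 0.015625 + 0.0078125 + 0.00390625
    = 39/256 = 0.15234375
Since 0.15234375 <= 1, Kraft's inequality IS satisfied.
A prefix code with these lengths CAN exist.

Kraft sum = 0.15234375. Satisfied.


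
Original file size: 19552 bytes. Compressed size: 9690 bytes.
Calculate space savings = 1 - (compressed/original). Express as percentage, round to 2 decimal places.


ratio = compressed/original = 9690/19552 = 0.495601
savings = 1 - ratio = 1 - 0.495601 = 0.504399
as a percentage: 0.504399 * 100 = 50.44%

Space savings = 1 - 9690/19552 = 50.44%
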